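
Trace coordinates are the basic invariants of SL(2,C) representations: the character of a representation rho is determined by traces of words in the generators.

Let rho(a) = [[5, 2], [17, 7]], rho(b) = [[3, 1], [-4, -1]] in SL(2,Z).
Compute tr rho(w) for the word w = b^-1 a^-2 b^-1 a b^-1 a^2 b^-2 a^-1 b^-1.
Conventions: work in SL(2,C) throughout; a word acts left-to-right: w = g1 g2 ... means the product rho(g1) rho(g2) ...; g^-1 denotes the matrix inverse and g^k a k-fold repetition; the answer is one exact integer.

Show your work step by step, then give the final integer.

-1109023

rho(b^-1) = [[-1, -1], [4, 3]]
... * rho(a^-1) = [[7, -2], [-17, 5]]  ->  [[10, -3], [-23, 7]]
... * rho(a^-1) = [[7, -2], [-17, 5]]  ->  [[121, -35], [-280, 81]]
... * rho(b^-1) = [[-1, -1], [4, 3]]  ->  [[-261, -226], [604, 523]]
... * rho(a) = [[5, 2], [17, 7]]  ->  [[-5147, -2104], [11911, 4869]]
... * rho(b^-1) = [[-1, -1], [4, 3]]  ->  [[-3269, -1165], [7565, 2696]]
... * rho(a) = [[5, 2], [17, 7]]  ->  [[-36150, -14693], [83657, 34002]]
... * rho(a) = [[5, 2], [17, 7]]  ->  [[-430531, -175151], [996319, 405328]]
... * rho(b^-1) = [[-1, -1], [4, 3]]  ->  [[-270073, -94922], [624993, 219665]]
... * rho(b^-1) = [[-1, -1], [4, 3]]  ->  [[-109615, -14693], [253667, 34002]]
... * rho(a^-1) = [[7, -2], [-17, 5]]  ->  [[-517524, 145765], [1197635, -337324]]
... * rho(b^-1) = [[-1, -1], [4, 3]]  ->  [[1100584, 954819], [-2546931, -2209607]]
tr = 1100584 + -2209607 = -1109023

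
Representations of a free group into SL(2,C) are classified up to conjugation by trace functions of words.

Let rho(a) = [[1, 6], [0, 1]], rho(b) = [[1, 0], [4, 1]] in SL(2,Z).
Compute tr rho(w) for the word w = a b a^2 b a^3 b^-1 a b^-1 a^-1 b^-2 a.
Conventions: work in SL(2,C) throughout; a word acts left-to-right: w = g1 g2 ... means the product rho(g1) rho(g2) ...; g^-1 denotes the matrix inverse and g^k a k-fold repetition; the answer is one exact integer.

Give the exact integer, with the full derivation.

rho(a) = [[1, 6], [0, 1]]
... * rho(b) = [[1, 0], [4, 1]]  ->  [[25, 6], [4, 1]]
... * rho(a) = [[1, 6], [0, 1]]  ->  [[25, 156], [4, 25]]
... * rho(a) = [[1, 6], [0, 1]]  ->  [[25, 306], [4, 49]]
... * rho(b) = [[1, 0], [4, 1]]  ->  [[1249, 306], [200, 49]]
... * rho(a) = [[1, 6], [0, 1]]  ->  [[1249, 7800], [200, 1249]]
... * rho(a) = [[1, 6], [0, 1]]  ->  [[1249, 15294], [200, 2449]]
... * rho(a) = [[1, 6], [0, 1]]  ->  [[1249, 22788], [200, 3649]]
... * rho(b^-1) = [[1, 0], [-4, 1]]  ->  [[-89903, 22788], [-14396, 3649]]
... * rho(a) = [[1, 6], [0, 1]]  ->  [[-89903, -516630], [-14396, -82727]]
... * rho(b^-1) = [[1, 0], [-4, 1]]  ->  [[1976617, -516630], [316512, -82727]]
... * rho(a^-1) = [[1, -6], [0, 1]]  ->  [[1976617, -12376332], [316512, -1981799]]
... * rho(b^-1) = [[1, 0], [-4, 1]]  ->  [[51481945, -12376332], [8243708, -1981799]]
... * rho(b^-1) = [[1, 0], [-4, 1]]  ->  [[100987273, -12376332], [16170904, -1981799]]
... * rho(a) = [[1, 6], [0, 1]]  ->  [[100987273, 593547306], [16170904, 95043625]]
tr = 100987273 + 95043625 = 196030898

196030898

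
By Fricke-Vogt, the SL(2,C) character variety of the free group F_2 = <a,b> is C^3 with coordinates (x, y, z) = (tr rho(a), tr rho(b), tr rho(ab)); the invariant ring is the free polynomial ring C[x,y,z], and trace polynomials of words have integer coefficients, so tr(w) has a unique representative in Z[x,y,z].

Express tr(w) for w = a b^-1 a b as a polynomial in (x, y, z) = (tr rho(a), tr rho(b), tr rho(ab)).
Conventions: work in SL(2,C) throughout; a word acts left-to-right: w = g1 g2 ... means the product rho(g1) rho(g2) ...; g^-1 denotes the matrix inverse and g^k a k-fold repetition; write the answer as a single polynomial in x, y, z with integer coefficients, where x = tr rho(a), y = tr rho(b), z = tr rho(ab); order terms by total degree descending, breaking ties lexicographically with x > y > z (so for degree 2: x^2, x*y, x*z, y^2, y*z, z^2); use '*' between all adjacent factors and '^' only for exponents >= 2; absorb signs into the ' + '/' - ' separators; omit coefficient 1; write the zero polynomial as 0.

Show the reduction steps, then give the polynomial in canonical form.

x*y*z - y^2 - z^2 + 2

so tr(a b a) = tr(a)*tr(b a) - tr(b) = x*z - y
tr(a b a b) = tr(a b)*tr(a b) - tr(1) = z^2 - 2
tr(a b^-1 a b) = tr(a b a)*tr(b) - tr(a b a b) = x*y*z - y^2 - z^2 + 2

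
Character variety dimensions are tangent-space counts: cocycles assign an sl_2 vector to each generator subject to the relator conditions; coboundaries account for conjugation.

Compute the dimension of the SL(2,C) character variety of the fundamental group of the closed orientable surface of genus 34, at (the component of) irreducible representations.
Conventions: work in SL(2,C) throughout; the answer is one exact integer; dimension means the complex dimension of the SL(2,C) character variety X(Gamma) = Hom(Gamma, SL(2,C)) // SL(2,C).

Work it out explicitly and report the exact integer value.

The genus-34 surface group: 2g = 68 generators, one relator prod [a_i, b_i].
Before the relator condition, cocycle space has dim 3*68 = 204.
At an irreducible rho, H^2 = coker(d_2) vanishes (Poincare duality: H^2 is dual to H^0 = invariants = 0), so d_2 is surjective onto sl_2 and dim Z^1 = 204 - 3 = 201.
dim B^1 = 3 (coboundaries, injective at irreducible rho).
dim H^1 = 201 - 3 = 198 = dim X.

198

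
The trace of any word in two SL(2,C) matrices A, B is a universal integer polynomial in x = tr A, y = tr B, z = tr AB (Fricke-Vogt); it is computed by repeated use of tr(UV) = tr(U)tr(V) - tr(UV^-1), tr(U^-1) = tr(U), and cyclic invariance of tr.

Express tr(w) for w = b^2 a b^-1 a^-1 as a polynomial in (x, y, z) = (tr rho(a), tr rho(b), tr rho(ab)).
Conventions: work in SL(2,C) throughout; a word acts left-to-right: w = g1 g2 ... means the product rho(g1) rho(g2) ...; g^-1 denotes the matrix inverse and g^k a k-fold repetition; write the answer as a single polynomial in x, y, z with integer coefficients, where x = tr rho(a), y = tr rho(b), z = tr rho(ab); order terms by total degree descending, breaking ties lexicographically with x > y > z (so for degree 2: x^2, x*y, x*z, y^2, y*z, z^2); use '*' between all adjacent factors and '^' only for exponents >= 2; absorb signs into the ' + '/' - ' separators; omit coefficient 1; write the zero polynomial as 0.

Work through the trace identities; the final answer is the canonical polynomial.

reduce: trace(b^2) = trace(b)*trace(b) - trace(1) = y^2 - 2
trace(b a b) = trace(b)*trace(a b) - trace(a) = y*z - x
trace(b^2 a b) = trace(b)*trace(b a b) - trace(b a) = y^2*z - x*y - z
so trace(a b a b) = trace(b a)*trace(b a) - trace(1)   [split at repeated b] = z^2 - 2
trace(a b a) = trace(a)*trace(b a) - trace(b) = x*z - y
trace(b^2 a b a) = trace(b)*trace(a b a b) - trace(a b a) = y*z^2 - x*z - y
reduce: trace(a^-1 b^2 a b) = trace(b^2 a b)*trace(a) - trace(b^2 a b a) = x*y^2*z - x^2*y - y*z^2 + y
trace(b^2 a b^-1 a^-1) = trace(a^-1 b^2 a)*trace(b) - trace(a^-1 b^2 a b) = -x*y^2*z + x^2*y + y^3 + y*z^2 - 3*y

-x*y^2*z + x^2*y + y^3 + y*z^2 - 3*y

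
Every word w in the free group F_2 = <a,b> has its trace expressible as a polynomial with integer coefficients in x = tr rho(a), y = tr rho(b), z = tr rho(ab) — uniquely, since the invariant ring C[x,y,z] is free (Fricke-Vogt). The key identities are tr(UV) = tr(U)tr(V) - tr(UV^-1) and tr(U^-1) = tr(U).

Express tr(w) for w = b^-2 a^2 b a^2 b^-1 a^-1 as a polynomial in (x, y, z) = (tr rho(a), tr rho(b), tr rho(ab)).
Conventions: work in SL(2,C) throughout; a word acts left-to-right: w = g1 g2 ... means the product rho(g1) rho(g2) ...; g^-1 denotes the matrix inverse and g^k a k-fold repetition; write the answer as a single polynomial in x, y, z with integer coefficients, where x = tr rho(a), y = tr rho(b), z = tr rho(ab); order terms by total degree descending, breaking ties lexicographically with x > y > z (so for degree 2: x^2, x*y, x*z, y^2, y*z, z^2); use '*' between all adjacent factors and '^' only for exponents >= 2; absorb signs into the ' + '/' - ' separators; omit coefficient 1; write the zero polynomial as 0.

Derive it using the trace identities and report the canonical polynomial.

tr(a b a) = tr(a)*tr(b a) - tr(b) = x*z - y
tr(a^2 b a) = tr(a)*tr(a b a) - tr(a b) = x^2*z - x*y - z
apply: tr(b a b a) = tr(b a)*tr(b a) - tr(1)   [split at repeated b] = z^2 - 2
apply: tr(b a b) = tr(b)*tr(a b) - tr(a) = y*z - x
tr(a^2 b a b) = tr(a)*tr(b a b a) - tr(b a b) = x*z^2 - y*z - x
use: tr(a^2 b a b^-1) = tr(a^2 b a)*tr(b) - tr(a^2 b a b) = x^2*y*z - x*y^2 - x*z^2 + x
apply: tr(b^-2 a^2 b a) = tr(a^2 b a b^-1)*tr(b) - tr(a^2 b a) = x^2*y^2*z - x*y^3 - x*y*z^2 - x^2*z + 2*x*y + z
tr(a^2 b a^2) = tr(a)*tr(a^2 b a) - tr(a^2 b) = x^3*z - x^2*y - 2*x*z + y
tr(b a^3 b a) = tr(a)*tr(a b a b a) - tr(a b a b) = x^2*z^2 - x*y*z - x^2 - z^2 + 2
tr(a^2) = tr(a)*tr(a) - tr(1) = x^2 - 2
use: tr(a b^2 a) = tr(b)*tr(a^2 b) - tr(a^2) = x*y*z - x^2 - y^2 + 2
use: tr(b a^3 b) = tr(a)*tr(a b^2 a) - tr(a b^2) = x^2*y*z - x^3 - x*y^2 - y*z + 3*x
tr(a^2 b a^2 b a) = tr(a)*tr(b a^3 b a) - tr(b a^3 b) = x^3*z^2 - 2*x^2*y*z + x*y^2 - x*z^2 + y*z - x
use: tr(b a b a b a) = tr(b a b a)*tr(b a) - tr(a b)   [split at repeated b] = z^3 - 3*z
use: tr(b a b a b) = tr(b)*tr(a b a b) - tr(a b a) = y*z^2 - x*z - y
tr(b a b a^2 b a) = tr(a)*tr(b a b a b a) - tr(b a b a b) = x*z^3 - y*z^2 - 2*x*z + y
tr(b a b a^2 b) = tr(b)*tr(a b a^2 b) - tr(a b a^2) = x*y*z^2 - x^2*z - y^2*z + z
apply: tr(a^2 b a^2 b a b) = tr(a)*tr(b a b a^2 b a) - tr(b a b a^2 b) = x^2*z^3 - 2*x*y*z^2 - x^2*z + y^2*z + x*y - z
tr(b^-1 a^2 b a^2 b a) = tr(a^2 b a^2 b a)*tr(b) - tr(a^2 b a^2 b a b) = x^3*y*z^2 - 2*x^2*y^2*z - x^2*z^3 + x*y^3 + x*y*z^2 + x^2*z - 2*x*y + z
use: tr(a^2 b a^2 b a^-1 b^-1) = tr(b^-1 a^2 b a^2 b)*tr(a) - tr(b^-1 a^2 b a^2 b a) = -x^3*y*z^2 + x^4*z + 2*x^2*y^2*z + x^2*z^3 - x^3*y - x*y^3 - x*y*z^2 - 3*x^2*z + 3*x*y - z
tr(a^-1 b^-2 a^2 b a^2 b) = tr(a^2 b a^2 b a^-1 b^-1)*tr(b) - tr(a^2 b a^2 b a^-1) = -x^3*y^2*z^2 + x^4*y*z + 2*x^2*y^3*z + x^2*y*z^3 - x^3*y^2 - x*y^4 - x*y^2*z^2 - 3*x^2*y*z + 3*x*y^2 - x*z^2 + x
apply: tr(b^-2 a^2 b a^2 b^-1 a^-1) = tr(a^-1 b^-2 a^2 b a^2)*tr(b) - tr(a^-1 b^-2 a^2 b a^2 b) = x^3*y^2*z^2 - x^4*y*z - x^2*y^3*z - x^2*y*z^3 + x^3*y^2 + 2*x^2*y*z - x*y^2 + x*z^2 + y*z - x

x^3*y^2*z^2 - x^4*y*z - x^2*y^3*z - x^2*y*z^3 + x^3*y^2 + 2*x^2*y*z - x*y^2 + x*z^2 + y*z - x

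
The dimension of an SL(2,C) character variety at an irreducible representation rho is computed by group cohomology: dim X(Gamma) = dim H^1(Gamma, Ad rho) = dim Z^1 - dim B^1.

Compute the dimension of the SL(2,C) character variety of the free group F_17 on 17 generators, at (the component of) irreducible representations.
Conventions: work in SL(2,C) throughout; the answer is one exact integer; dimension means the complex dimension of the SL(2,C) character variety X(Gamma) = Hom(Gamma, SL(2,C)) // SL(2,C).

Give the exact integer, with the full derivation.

48

The free group F_17: 17 generators, no relators.
So Z^1 = (sl_2)^17 in full: dim Z^1 = 51.
At an irreducible rho the centralizer of the image in sl_2 is 0, so the coboundary map sl_2 -> Z^1 is injective: dim B^1 = 3.
Therefore dim X = 51 - 3 = 48.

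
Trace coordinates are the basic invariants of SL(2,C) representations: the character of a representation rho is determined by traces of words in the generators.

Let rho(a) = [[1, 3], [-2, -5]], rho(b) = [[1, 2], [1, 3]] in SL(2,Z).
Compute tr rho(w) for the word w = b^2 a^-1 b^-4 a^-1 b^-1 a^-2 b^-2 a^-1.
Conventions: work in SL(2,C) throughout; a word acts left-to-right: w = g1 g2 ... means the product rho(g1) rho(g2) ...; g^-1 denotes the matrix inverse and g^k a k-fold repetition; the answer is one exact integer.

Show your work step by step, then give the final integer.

8473905

rho(b) = [[1, 2], [1, 3]]
... * rho(b) = [[1, 2], [1, 3]]  ->  [[3, 8], [4, 11]]
... * rho(a^-1) = [[-5, -3], [2, 1]]  ->  [[1, -1], [2, -1]]
... * rho(b^-1) = [[3, -2], [-1, 1]]  ->  [[4, -3], [7, -5]]
... * rho(b^-1) = [[3, -2], [-1, 1]]  ->  [[15, -11], [26, -19]]
... * rho(b^-1) = [[3, -2], [-1, 1]]  ->  [[56, -41], [97, -71]]
... * rho(b^-1) = [[3, -2], [-1, 1]]  ->  [[209, -153], [362, -265]]
... * rho(a^-1) = [[-5, -3], [2, 1]]  ->  [[-1351, -780], [-2340, -1351]]
... * rho(b^-1) = [[3, -2], [-1, 1]]  ->  [[-3273, 1922], [-5669, 3329]]
... * rho(a^-1) = [[-5, -3], [2, 1]]  ->  [[20209, 11741], [35003, 20336]]
... * rho(a^-1) = [[-5, -3], [2, 1]]  ->  [[-77563, -48886], [-134343, -84673]]
... * rho(b^-1) = [[3, -2], [-1, 1]]  ->  [[-183803, 106240], [-318356, 184013]]
... * rho(b^-1) = [[3, -2], [-1, 1]]  ->  [[-657649, 473846], [-1139081, 820725]]
... * rho(a^-1) = [[-5, -3], [2, 1]]  ->  [[4235937, 2446793], [7336855, 4237968]]
tr = 4235937 + 4237968 = 8473905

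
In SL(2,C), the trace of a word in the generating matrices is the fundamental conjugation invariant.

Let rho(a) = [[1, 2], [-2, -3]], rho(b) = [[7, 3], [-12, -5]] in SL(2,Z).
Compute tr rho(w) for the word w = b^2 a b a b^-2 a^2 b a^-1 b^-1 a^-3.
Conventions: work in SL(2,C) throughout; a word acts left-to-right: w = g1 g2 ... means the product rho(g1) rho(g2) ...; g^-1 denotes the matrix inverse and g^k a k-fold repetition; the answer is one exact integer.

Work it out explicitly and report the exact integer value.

rho(b) = [[7, 3], [-12, -5]]
... * rho(b) = [[7, 3], [-12, -5]]  ->  [[13, 6], [-24, -11]]
... * rho(a) = [[1, 2], [-2, -3]]  ->  [[1, 8], [-2, -15]]
... * rho(b) = [[7, 3], [-12, -5]]  ->  [[-89, -37], [166, 69]]
... * rho(a) = [[1, 2], [-2, -3]]  ->  [[-15, -67], [28, 125]]
... * rho(b^-1) = [[-5, -3], [12, 7]]  ->  [[-729, -424], [1360, 791]]
... * rho(b^-1) = [[-5, -3], [12, 7]]  ->  [[-1443, -781], [2692, 1457]]
... * rho(a) = [[1, 2], [-2, -3]]  ->  [[119, -543], [-222, 1013]]
... * rho(a) = [[1, 2], [-2, -3]]  ->  [[1205, 1867], [-2248, -3483]]
... * rho(b) = [[7, 3], [-12, -5]]  ->  [[-13969, -5720], [26060, 10671]]
... * rho(a^-1) = [[-3, -2], [2, 1]]  ->  [[30467, 22218], [-56838, -41449]]
... * rho(b^-1) = [[-5, -3], [12, 7]]  ->  [[114281, 64125], [-213198, -119629]]
... * rho(a^-1) = [[-3, -2], [2, 1]]  ->  [[-214593, -164437], [400336, 306767]]
... * rho(a^-1) = [[-3, -2], [2, 1]]  ->  [[314905, 264749], [-587474, -493905]]
... * rho(a^-1) = [[-3, -2], [2, 1]]  ->  [[-415217, -365061], [774612, 681043]]
tr = -415217 + 681043 = 265826

265826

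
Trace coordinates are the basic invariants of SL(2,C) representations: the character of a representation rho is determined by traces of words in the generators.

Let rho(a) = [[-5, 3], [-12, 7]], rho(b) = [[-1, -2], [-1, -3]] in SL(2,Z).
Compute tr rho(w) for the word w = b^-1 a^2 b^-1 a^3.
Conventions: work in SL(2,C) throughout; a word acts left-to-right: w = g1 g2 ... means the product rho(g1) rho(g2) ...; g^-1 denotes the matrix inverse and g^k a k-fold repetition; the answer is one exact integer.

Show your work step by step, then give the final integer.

rho(b^-1) = [[-3, 2], [1, -1]]
... * rho(a) = [[-5, 3], [-12, 7]]  ->  [[-9, 5], [7, -4]]
... * rho(a) = [[-5, 3], [-12, 7]]  ->  [[-15, 8], [13, -7]]
... * rho(b^-1) = [[-3, 2], [1, -1]]  ->  [[53, -38], [-46, 33]]
... * rho(a) = [[-5, 3], [-12, 7]]  ->  [[191, -107], [-166, 93]]
... * rho(a) = [[-5, 3], [-12, 7]]  ->  [[329, -176], [-286, 153]]
... * rho(a) = [[-5, 3], [-12, 7]]  ->  [[467, -245], [-406, 213]]
tr = 467 + 213 = 680

680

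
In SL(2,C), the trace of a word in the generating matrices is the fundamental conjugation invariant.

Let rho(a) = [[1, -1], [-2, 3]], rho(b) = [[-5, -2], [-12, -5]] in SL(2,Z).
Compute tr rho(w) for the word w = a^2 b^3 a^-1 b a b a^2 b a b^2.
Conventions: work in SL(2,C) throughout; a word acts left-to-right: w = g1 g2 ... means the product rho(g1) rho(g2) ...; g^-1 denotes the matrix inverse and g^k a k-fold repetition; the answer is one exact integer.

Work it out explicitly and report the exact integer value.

11497556

rho(a) = [[1, -1], [-2, 3]]
... * rho(a) = [[1, -1], [-2, 3]]  ->  [[3, -4], [-8, 11]]
... * rho(b) = [[-5, -2], [-12, -5]]  ->  [[33, 14], [-92, -39]]
... * rho(b) = [[-5, -2], [-12, -5]]  ->  [[-333, -136], [928, 379]]
... * rho(b) = [[-5, -2], [-12, -5]]  ->  [[3297, 1346], [-9188, -3751]]
... * rho(a^-1) = [[3, 1], [2, 1]]  ->  [[12583, 4643], [-35066, -12939]]
... * rho(b) = [[-5, -2], [-12, -5]]  ->  [[-118631, -48381], [330598, 134827]]
... * rho(a) = [[1, -1], [-2, 3]]  ->  [[-21869, -26512], [60944, 73883]]
... * rho(b) = [[-5, -2], [-12, -5]]  ->  [[427489, 176298], [-1191316, -491303]]
... * rho(a) = [[1, -1], [-2, 3]]  ->  [[74893, 101405], [-208710, -282593]]
... * rho(a) = [[1, -1], [-2, 3]]  ->  [[-127917, 229322], [356476, -639069]]
... * rho(b) = [[-5, -2], [-12, -5]]  ->  [[-2112279, -890776], [5886448, 2482393]]
... * rho(a) = [[1, -1], [-2, 3]]  ->  [[-330727, -560049], [921662, 1560731]]
... * rho(b) = [[-5, -2], [-12, -5]]  ->  [[8374223, 3461699], [-23337082, -9646979]]
... * rho(b) = [[-5, -2], [-12, -5]]  ->  [[-83411503, -34056941], [232449158, 94909059]]
tr = -83411503 + 94909059 = 11497556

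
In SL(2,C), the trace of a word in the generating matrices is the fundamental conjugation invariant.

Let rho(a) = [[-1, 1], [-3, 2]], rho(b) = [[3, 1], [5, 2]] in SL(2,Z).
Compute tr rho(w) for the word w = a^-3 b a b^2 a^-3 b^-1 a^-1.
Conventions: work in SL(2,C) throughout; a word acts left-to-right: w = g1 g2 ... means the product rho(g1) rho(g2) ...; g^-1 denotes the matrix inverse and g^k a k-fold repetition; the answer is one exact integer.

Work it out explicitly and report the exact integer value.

7

rho(a^-1) = [[2, -1], [3, -1]]
... * rho(a^-1) = [[2, -1], [3, -1]]  ->  [[1, -1], [3, -2]]
... * rho(a^-1) = [[2, -1], [3, -1]]  ->  [[-1, 0], [0, -1]]
... * rho(b) = [[3, 1], [5, 2]]  ->  [[-3, -1], [-5, -2]]
... * rho(a) = [[-1, 1], [-3, 2]]  ->  [[6, -5], [11, -9]]
... * rho(b) = [[3, 1], [5, 2]]  ->  [[-7, -4], [-12, -7]]
... * rho(b) = [[3, 1], [5, 2]]  ->  [[-41, -15], [-71, -26]]
... * rho(a^-1) = [[2, -1], [3, -1]]  ->  [[-127, 56], [-220, 97]]
... * rho(a^-1) = [[2, -1], [3, -1]]  ->  [[-86, 71], [-149, 123]]
... * rho(a^-1) = [[2, -1], [3, -1]]  ->  [[41, 15], [71, 26]]
... * rho(b^-1) = [[2, -1], [-5, 3]]  ->  [[7, 4], [12, 7]]
... * rho(a^-1) = [[2, -1], [3, -1]]  ->  [[26, -11], [45, -19]]
tr = 26 + -19 = 7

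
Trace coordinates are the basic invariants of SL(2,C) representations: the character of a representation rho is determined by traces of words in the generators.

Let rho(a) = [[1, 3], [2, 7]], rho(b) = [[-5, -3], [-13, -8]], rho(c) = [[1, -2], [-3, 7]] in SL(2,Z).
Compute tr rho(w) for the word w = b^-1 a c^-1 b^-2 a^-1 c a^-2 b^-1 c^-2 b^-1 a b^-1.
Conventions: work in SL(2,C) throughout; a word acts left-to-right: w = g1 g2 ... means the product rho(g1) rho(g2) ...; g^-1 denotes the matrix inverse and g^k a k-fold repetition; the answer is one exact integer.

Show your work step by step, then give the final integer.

-27850969614

rho(b^-1) = [[-8, 3], [13, -5]]
... * rho(a) = [[1, 3], [2, 7]]  ->  [[-2, -3], [3, 4]]
... * rho(c^-1) = [[7, 2], [3, 1]]  ->  [[-23, -7], [33, 10]]
... * rho(b^-1) = [[-8, 3], [13, -5]]  ->  [[93, -34], [-134, 49]]
... * rho(b^-1) = [[-8, 3], [13, -5]]  ->  [[-1186, 449], [1709, -647]]
... * rho(a^-1) = [[7, -3], [-2, 1]]  ->  [[-9200, 4007], [13257, -5774]]
... * rho(c) = [[1, -2], [-3, 7]]  ->  [[-21221, 46449], [30579, -66932]]
... * rho(a^-1) = [[7, -3], [-2, 1]]  ->  [[-241445, 110112], [347917, -158669]]
... * rho(a^-1) = [[7, -3], [-2, 1]]  ->  [[-1910339, 834447], [2752757, -1202420]]
... * rho(b^-1) = [[-8, 3], [13, -5]]  ->  [[26130523, -9903252], [-37653516, 14270371]]
... * rho(c^-1) = [[7, 2], [3, 1]]  ->  [[153203905, 42357794], [-220763499, -61036661]]
... * rho(c^-1) = [[7, 2], [3, 1]]  ->  [[1199500717, 348765604], [-1728454476, -502563659]]
... * rho(b^-1) = [[-8, 3], [13, -5]]  ->  [[-5062052884, 1854674131], [7294308241, -2672545133]]
... * rho(a) = [[1, 3], [2, 7]]  ->  [[-1352704622, -2203439735], [1949217975, 3175108792]]
... * rho(b^-1) = [[-8, 3], [13, -5]]  ->  [[-17823079579, 6959084809], [25682670496, -10027890035]]
tr = -17823079579 + -10027890035 = -27850969614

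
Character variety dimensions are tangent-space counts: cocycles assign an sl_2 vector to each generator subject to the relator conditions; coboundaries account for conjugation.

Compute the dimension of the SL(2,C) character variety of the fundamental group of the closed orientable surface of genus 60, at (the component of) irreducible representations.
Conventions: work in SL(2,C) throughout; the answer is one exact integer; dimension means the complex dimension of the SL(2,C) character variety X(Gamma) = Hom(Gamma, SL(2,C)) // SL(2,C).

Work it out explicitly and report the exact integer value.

354

Gamma = pi_1(Sigma_60) = < a_1, b_1, ..., a_60, b_60 | prod [a_i, b_i] > has 2g = 120 generators and 1 relator.
A cocycle assigns one sl_2 vector per generator subject to the relator condition d_2(z) = 0: dim of the unconstrained space is 3*2g = 360.
d_2 is surjective at irreducible rho (its cokernel H^2 is dual to H^0 = 0), so dim Z^1 = 360 - 3 = 357.
Coboundaries contribute dim B^1 = 3 (injective at irreducible rho).
Hence dim X = 357 - 3 = 354.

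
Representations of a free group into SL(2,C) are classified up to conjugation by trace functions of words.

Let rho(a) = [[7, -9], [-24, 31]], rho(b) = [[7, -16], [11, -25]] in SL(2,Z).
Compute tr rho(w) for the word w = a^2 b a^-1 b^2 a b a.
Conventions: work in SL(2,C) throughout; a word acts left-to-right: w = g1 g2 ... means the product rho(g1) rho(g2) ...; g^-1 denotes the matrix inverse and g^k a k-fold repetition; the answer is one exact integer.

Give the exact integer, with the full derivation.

1209665465228

rho(a) = [[7, -9], [-24, 31]]
... * rho(a) = [[7, -9], [-24, 31]]  ->  [[265, -342], [-912, 1177]]
... * rho(b) = [[7, -16], [11, -25]]  ->  [[-1907, 4310], [6563, -14833]]
... * rho(a^-1) = [[31, 9], [24, 7]]  ->  [[44323, 13007], [-152539, -44764]]
... * rho(b) = [[7, -16], [11, -25]]  ->  [[453338, -1034343], [-1560177, 3559724]]
... * rho(b) = [[7, -16], [11, -25]]  ->  [[-8204407, 18605167], [28235725, -64030268]]
... * rho(a) = [[7, -9], [-24, 31]]  ->  [[-503954857, 650599840], [1734376507, -2239059833]]
... * rho(b) = [[7, -16], [11, -25]]  ->  [[3628914241, -8201718288], [-12489022614, 28226471713]]
... * rho(a) = [[7, -9], [-24, 31]]  ->  [[222243638599, -286913495097], [-764858479410, 987421826629]]
tr = 222243638599 + 987421826629 = 1209665465228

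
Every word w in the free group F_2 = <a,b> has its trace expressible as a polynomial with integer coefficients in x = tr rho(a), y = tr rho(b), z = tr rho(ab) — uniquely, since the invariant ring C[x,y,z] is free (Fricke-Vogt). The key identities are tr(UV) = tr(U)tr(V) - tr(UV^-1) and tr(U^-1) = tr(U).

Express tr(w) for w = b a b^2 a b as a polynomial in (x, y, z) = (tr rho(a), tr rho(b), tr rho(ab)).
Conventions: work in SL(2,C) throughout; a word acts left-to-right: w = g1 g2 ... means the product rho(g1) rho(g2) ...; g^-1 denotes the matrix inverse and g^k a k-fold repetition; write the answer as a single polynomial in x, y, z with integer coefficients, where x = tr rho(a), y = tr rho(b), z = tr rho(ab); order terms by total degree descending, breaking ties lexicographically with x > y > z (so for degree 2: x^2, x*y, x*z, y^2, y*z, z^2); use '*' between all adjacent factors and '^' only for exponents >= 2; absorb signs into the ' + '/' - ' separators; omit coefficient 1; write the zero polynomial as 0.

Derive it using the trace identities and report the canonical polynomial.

y^2*z^2 - 2*x*y*z + x^2 - 2

trace(a b a b) = trace(a b)*trace(a b) - trace(1) = z^2 - 2
trace(a b a) = trace(a)*trace(b a) - trace(b) = x*z - y
trace(a b^2 a b) = trace(b)*trace(a b a b) - trace(a b a) = y*z^2 - x*z - y
trace(a^2) = trace(a)*trace(a) - trace(1) = x^2 - 2
trace(a b^2 a) = trace(b)*trace(a^2 b) - trace(a^2) = x*y*z - x^2 - y^2 + 2
apply: trace(b a b^2 a b) = trace(b)*trace(a b^2 a b) - trace(a b^2 a) = y^2*z^2 - 2*x*y*z + x^2 - 2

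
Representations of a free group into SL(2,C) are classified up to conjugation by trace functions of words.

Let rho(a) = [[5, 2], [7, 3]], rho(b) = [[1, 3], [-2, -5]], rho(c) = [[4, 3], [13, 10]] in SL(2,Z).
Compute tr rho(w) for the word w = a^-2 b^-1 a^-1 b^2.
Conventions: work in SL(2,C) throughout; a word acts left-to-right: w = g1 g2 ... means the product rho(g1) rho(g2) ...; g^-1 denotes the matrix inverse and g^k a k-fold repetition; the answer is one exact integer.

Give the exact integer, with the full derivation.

rho(a^-1) = [[3, -2], [-7, 5]]
... * rho(a^-1) = [[3, -2], [-7, 5]]  ->  [[23, -16], [-56, 39]]
... * rho(b^-1) = [[-5, -3], [2, 1]]  ->  [[-147, -85], [358, 207]]
... * rho(a^-1) = [[3, -2], [-7, 5]]  ->  [[154, -131], [-375, 319]]
... * rho(b) = [[1, 3], [-2, -5]]  ->  [[416, 1117], [-1013, -2720]]
... * rho(b) = [[1, 3], [-2, -5]]  ->  [[-1818, -4337], [4427, 10561]]
tr = -1818 + 10561 = 8743

8743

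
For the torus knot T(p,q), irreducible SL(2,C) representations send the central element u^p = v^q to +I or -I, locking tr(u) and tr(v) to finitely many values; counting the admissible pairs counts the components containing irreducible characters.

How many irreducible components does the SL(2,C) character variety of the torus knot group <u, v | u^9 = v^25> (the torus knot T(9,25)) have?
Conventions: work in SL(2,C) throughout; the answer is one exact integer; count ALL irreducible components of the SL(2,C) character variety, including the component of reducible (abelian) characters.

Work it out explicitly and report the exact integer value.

In the torus knot group T(9,25), u^9 = v^25 is central, so an irreducible representation sends it to +I or -I (Schur).
On an irreducible component, tr(u) is locked at 2*cos(pi*alpha/9) for some alpha in 1..8, and tr(v) at 2*cos(pi*beta/25) for some beta in 1..24.
Consistency of u^9 = (-1)^alpha I with v^25 = (-1)^beta I forces alpha = beta (mod 2).
Counting: 4 odd alphas x 12 odd betas + 4 even alphas x 12 even betas = 48 + 48 = 96.
components with irreducible characters: 96; plus the single component of reducible (abelian) characters: total 97.

97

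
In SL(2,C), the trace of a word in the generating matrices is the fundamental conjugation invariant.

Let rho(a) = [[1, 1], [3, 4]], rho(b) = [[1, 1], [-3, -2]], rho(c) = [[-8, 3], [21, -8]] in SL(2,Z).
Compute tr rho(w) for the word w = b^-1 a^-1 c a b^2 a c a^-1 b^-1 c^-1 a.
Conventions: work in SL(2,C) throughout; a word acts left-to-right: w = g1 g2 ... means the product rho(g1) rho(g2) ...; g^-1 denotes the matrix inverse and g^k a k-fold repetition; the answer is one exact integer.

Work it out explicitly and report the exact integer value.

rho(b^-1) = [[-2, -1], [3, 1]]
... * rho(a^-1) = [[4, -1], [-3, 1]]  ->  [[-5, 1], [9, -2]]
... * rho(c) = [[-8, 3], [21, -8]]  ->  [[61, -23], [-114, 43]]
... * rho(a) = [[1, 1], [3, 4]]  ->  [[-8, -31], [15, 58]]
... * rho(b) = [[1, 1], [-3, -2]]  ->  [[85, 54], [-159, -101]]
... * rho(b) = [[1, 1], [-3, -2]]  ->  [[-77, -23], [144, 43]]
... * rho(a) = [[1, 1], [3, 4]]  ->  [[-146, -169], [273, 316]]
... * rho(c) = [[-8, 3], [21, -8]]  ->  [[-2381, 914], [4452, -1709]]
... * rho(a^-1) = [[4, -1], [-3, 1]]  ->  [[-12266, 3295], [22935, -6161]]
... * rho(b^-1) = [[-2, -1], [3, 1]]  ->  [[34417, 15561], [-64353, -29096]]
... * rho(c^-1) = [[-8, -3], [-21, -8]]  ->  [[-602117, -227739], [1125840, 425827]]
... * rho(a) = [[1, 1], [3, 4]]  ->  [[-1285334, -1513073], [2403321, 2829148]]
tr = -1285334 + 2829148 = 1543814

1543814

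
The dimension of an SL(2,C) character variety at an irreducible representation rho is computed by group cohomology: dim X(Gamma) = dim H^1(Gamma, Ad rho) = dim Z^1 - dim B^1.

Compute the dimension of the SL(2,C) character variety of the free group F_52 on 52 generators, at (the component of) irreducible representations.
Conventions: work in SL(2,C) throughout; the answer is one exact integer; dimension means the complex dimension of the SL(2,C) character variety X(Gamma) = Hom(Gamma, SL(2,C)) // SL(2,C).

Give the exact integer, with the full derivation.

153

Here Gamma is free of rank 52 — no relator constrains a cocycle.
So Z^1 = (sl_2)^52 in full: dim Z^1 = 156.
At an irreducible rho the centralizer of the image in sl_2 is 0, so the coboundary map sl_2 -> Z^1 is injective: dim B^1 = 3.
dim X = dim H^1 = dim Z^1 - dim B^1 = 156 - 3 = 153.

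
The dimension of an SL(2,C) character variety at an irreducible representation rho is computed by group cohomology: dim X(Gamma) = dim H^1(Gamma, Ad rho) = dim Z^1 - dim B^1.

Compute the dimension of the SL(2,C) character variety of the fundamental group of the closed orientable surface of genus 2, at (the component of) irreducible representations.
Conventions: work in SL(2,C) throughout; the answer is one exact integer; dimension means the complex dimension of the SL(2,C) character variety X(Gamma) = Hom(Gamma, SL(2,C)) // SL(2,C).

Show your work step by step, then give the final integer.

Gamma = pi_1(Sigma_2) = < a_1, b_1, ..., a_2, b_2 | prod [a_i, b_i] > has 2g = 4 generators and 1 relator.
Unconstrained cocycle data is one sl_2 vector per generator (12 dimensions), cut by the relator condition d_2(z) = 0.
At an irreducible rho, H^2 = coker(d_2) vanishes (Poincare duality: H^2 is dual to H^0 = invariants = 0), so d_2 is surjective onto sl_2 and dim Z^1 = 12 - 3 = 9.
dim B^1 = 3 (coboundaries, injective at irreducible rho).
dim H^1 = 9 - 3 = 6 = dim X.

6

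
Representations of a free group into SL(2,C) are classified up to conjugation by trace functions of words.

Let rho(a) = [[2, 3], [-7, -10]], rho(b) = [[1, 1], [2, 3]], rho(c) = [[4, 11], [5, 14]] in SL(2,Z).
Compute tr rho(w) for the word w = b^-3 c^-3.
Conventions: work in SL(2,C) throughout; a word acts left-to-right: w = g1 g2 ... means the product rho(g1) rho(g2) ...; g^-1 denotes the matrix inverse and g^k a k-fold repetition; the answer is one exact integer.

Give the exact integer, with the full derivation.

rho(b^-1) = [[3, -1], [-2, 1]]
... * rho(b^-1) = [[3, -1], [-2, 1]]  ->  [[11, -4], [-8, 3]]
... * rho(b^-1) = [[3, -1], [-2, 1]]  ->  [[41, -15], [-30, 11]]
... * rho(c^-1) = [[14, -11], [-5, 4]]  ->  [[649, -511], [-475, 374]]
... * rho(c^-1) = [[14, -11], [-5, 4]]  ->  [[11641, -9183], [-8520, 6721]]
... * rho(c^-1) = [[14, -11], [-5, 4]]  ->  [[208889, -164783], [-152885, 120604]]
tr = 208889 + 120604 = 329493

329493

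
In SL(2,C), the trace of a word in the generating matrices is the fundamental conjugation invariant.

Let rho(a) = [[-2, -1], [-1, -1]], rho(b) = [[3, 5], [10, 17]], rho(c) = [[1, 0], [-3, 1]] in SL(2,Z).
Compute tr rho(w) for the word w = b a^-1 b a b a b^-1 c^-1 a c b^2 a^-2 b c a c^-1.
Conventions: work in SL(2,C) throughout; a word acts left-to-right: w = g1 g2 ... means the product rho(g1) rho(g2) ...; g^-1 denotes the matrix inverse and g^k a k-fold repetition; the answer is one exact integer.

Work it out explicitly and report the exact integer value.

-464789362

rho(b) = [[3, 5], [10, 17]]
... * rho(a^-1) = [[-1, 1], [1, -2]]  ->  [[2, -7], [7, -24]]
... * rho(b) = [[3, 5], [10, 17]]  ->  [[-64, -109], [-219, -373]]
... * rho(a) = [[-2, -1], [-1, -1]]  ->  [[237, 173], [811, 592]]
... * rho(b) = [[3, 5], [10, 17]]  ->  [[2441, 4126], [8353, 14119]]
... * rho(a) = [[-2, -1], [-1, -1]]  ->  [[-9008, -6567], [-30825, -22472]]
... * rho(b^-1) = [[17, -5], [-10, 3]]  ->  [[-87466, 25339], [-299305, 86709]]
... * rho(c^-1) = [[1, 0], [3, 1]]  ->  [[-11449, 25339], [-39178, 86709]]
... * rho(a) = [[-2, -1], [-1, -1]]  ->  [[-2441, -13890], [-8353, -47531]]
... * rho(c) = [[1, 0], [-3, 1]]  ->  [[39229, -13890], [134240, -47531]]
... * rho(b) = [[3, 5], [10, 17]]  ->  [[-21213, -39985], [-72590, -136827]]
... * rho(b) = [[3, 5], [10, 17]]  ->  [[-463489, -785810], [-1586040, -2689009]]
... * rho(a^-1) = [[-1, 1], [1, -2]]  ->  [[-322321, 1108131], [-1102969, 3791978]]
... * rho(a^-1) = [[-1, 1], [1, -2]]  ->  [[1430452, -2538583], [4894947, -8686925]]
... * rho(b) = [[3, 5], [10, 17]]  ->  [[-21094474, -36003651], [-72184409, -123202990]]
... * rho(c) = [[1, 0], [-3, 1]]  ->  [[86916479, -36003651], [297424561, -123202990]]
... * rho(a) = [[-2, -1], [-1, -1]]  ->  [[-137829307, -50912828], [-471646132, -174221571]]
... * rho(c^-1) = [[1, 0], [3, 1]]  ->  [[-290567791, -50912828], [-994310845, -174221571]]
tr = -290567791 + -174221571 = -464789362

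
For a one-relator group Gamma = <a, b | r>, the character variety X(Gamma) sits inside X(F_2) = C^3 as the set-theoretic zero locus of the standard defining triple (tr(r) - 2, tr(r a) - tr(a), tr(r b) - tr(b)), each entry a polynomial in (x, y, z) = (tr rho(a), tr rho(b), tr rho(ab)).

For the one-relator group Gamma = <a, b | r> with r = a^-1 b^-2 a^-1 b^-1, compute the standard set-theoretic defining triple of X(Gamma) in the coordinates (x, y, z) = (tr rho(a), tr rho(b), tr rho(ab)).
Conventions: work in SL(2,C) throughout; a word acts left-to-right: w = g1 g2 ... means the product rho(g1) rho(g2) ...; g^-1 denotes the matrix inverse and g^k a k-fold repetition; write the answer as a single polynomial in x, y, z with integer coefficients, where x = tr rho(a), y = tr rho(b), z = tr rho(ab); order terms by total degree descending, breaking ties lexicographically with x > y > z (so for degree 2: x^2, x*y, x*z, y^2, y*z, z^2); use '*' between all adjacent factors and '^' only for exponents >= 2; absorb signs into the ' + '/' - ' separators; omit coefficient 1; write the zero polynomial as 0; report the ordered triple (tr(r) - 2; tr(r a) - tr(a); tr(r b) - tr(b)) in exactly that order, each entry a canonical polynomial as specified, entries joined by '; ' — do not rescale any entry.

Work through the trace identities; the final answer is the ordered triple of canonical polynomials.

y*z^2 - x*z - y - 2; y^2*z - x*y - x - z; x*y*z - x^2 - y^2 - y + 2

trace(b^-1) = trace(b) = y
apply: trace(b^-2) = trace(b^-1) * trace(b) - trace(1) = y^2 - 2
trace(b^-3) = trace(b^-2) * trace(b) - trace(b^-1) = y^3 - 3*y
trace(a b^-1) = trace(a) * trace(b) - trace(a b) = x*y - z
trace(b^-1 a b^-1) = trace(a b^-1) * trace(b) - trace(a) = x*y^2 - y*z - x
trace(b^-3 a) = trace(b^-1 a b^-1) * trace(b) - trace(b^-1 a) = x*y^3 - y^2*z - 2*x*y + z
use: trace(b^-2 a^-1 b^-1) = trace(b^-3) * trace(a) - trace(b^-3 a) = y^2*z - x*y - z
trace(a^2) = trace(a) * trace(a) - trace(1) = x^2 - 2
trace(a^2 b) = trace(a) * trace(b a) - trace(b) = x*z - y
apply: trace(a b^-1 a) = trace(a^2) * trace(b) - trace(a^2 b) = x^2*y - x*z - y
use: trace(a b a b) = trace(a b) * trace(a b) - trace(1)   [split at repeated a] = z^2 - 2
apply: trace(a b^-1 a b) = trace(a b a) * trace(b) - trace(a b a b) = x*y*z - y^2 - z^2 + 2
trace(b^-1 a b^-1 a) = trace(a b^-1 a) * trace(b) - trace(a b^-1 a b) = x^2*y^2 - 2*x*y*z + z^2 - 2
trace(a^-1 b^-1 a b^-1) = trace(b^-1 a b^-1) * trace(a) - trace(b^-1 a b^-1 a) = x*y*z - x^2 - z^2 + 2
apply: trace(b^-2 a^-1 b^-1 a) = trace(a^-1 b^-1 a b^-1) * trace(b) - trace(a^-1 b^-1 a) = x*y^2*z - x^2*y - y*z^2 + y
use: trace(a^-1 b^-2 a^-1 b^-1) = trace(b^-2 a^-1 b^-1) * trace(a) - trace(b^-2 a^-1 b^-1 a) = y*z^2 - x*z - y
trace(a^-1 b^-2 a^-1) = trace(a^-2 b^-1) * trace(b) - trace(a^-2)  (eliminate b^-1) = x*y*z - x^2 - y^2 + 2
assemble the triple (trace(r) - 2; trace(r a) - x; trace(r b) - y)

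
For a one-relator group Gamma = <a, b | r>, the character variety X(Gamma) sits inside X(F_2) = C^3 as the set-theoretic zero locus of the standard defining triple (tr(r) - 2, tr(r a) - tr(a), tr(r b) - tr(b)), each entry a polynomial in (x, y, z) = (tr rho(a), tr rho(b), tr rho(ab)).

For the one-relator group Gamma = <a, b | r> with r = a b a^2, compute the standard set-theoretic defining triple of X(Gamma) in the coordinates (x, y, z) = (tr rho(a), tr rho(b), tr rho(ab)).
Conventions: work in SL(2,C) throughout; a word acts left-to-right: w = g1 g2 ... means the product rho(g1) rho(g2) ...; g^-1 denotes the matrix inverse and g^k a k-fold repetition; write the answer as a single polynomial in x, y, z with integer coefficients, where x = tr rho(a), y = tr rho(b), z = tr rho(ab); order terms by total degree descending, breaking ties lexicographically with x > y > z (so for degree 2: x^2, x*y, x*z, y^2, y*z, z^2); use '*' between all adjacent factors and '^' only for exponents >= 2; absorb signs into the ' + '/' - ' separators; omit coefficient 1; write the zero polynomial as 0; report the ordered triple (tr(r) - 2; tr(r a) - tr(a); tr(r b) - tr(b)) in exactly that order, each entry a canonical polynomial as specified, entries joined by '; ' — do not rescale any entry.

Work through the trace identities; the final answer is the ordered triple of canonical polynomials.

x^2*z - x*y - z - 2; x^3*z - x^2*y - 2*x*z - x + y; x*z^2 - y*z - x - y

and trace(a b a) = trace(a) * trace(b a) - trace(b)   [square of a] = x*z - y
trace(a b a^2) = trace(a) * trace(a b a) - trace(a b)   [square of a] = x^2*z - x*y - z
trace(a b a^3) = trace(a) * trace(a^2 b a) - trace(a^2 b)   [square of a] = x^3*z - x^2*y - 2*x*z + y
and trace(b a b a) = trace(a b) * trace(a b) - trace(1) = z^2 - 2
and trace(b a b) = trace(b) * trace(a b) - trace(a) = y*z - x
next, trace(a b a^2 b) = trace(a) * trace(b a b a) - trace(b a b) = x*z^2 - y*z - x
assemble the triple (trace(r) - 2; trace(r a) - x; trace(r b) - y)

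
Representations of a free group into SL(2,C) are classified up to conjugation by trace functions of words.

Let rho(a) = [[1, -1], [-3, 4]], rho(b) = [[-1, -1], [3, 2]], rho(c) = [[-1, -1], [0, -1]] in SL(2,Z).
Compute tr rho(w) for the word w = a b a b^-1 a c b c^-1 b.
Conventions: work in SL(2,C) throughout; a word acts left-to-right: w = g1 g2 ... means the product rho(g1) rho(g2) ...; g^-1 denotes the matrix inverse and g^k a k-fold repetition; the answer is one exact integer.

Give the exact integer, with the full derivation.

rho(a) = [[1, -1], [-3, 4]]
... * rho(b) = [[-1, -1], [3, 2]]  ->  [[-4, -3], [15, 11]]
... * rho(a) = [[1, -1], [-3, 4]]  ->  [[5, -8], [-18, 29]]
... * rho(b^-1) = [[2, 1], [-3, -1]]  ->  [[34, 13], [-123, -47]]
... * rho(a) = [[1, -1], [-3, 4]]  ->  [[-5, 18], [18, -65]]
... * rho(c) = [[-1, -1], [0, -1]]  ->  [[5, -13], [-18, 47]]
... * rho(b) = [[-1, -1], [3, 2]]  ->  [[-44, -31], [159, 112]]
... * rho(c^-1) = [[-1, 1], [0, -1]]  ->  [[44, -13], [-159, 47]]
... * rho(b) = [[-1, -1], [3, 2]]  ->  [[-83, -70], [300, 253]]
tr = -83 + 253 = 170

170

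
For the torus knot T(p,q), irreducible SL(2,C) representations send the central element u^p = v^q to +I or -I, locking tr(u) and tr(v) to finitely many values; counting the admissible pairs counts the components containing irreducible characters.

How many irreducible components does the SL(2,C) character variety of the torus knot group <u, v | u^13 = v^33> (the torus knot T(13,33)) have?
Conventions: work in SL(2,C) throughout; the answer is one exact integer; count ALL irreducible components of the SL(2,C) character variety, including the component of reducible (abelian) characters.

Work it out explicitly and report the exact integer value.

193

For T(13,33): irreducibility forces the central element u^13 = v^33 to one of +I, -I.
On an irreducible component, tr(u) is locked at 2*cos(pi*alpha/13) for some alpha in 1..12, and tr(v) at 2*cos(pi*beta/33) for some beta in 1..32.
u^13 = (-1)^alpha I and v^33 = (-1)^beta I must agree, so alpha and beta have equal parity.
Counting: 6 odd alphas x 16 odd betas + 6 even alphas x 16 even betas = 96 + 96 = 192.
components with irreducible characters: 192; plus the single component of reducible (abelian) characters: total 193.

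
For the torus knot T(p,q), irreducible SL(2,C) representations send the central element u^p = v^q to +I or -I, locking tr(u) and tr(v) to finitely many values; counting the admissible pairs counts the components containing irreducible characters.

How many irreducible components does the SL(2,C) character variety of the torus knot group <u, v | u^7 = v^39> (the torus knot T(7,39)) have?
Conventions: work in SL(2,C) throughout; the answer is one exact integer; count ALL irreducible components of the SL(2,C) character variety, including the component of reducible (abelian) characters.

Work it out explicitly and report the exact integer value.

For T(7,39): irreducibility forces the central element u^7 = v^39 to one of +I, -I.
On an irreducible component, tr(u) is locked at 2*cos(pi*alpha/7) for some alpha in 1..6, and tr(v) at 2*cos(pi*beta/39) for some beta in 1..38.
The two central values (-1)^alpha I and (-1)^beta I must be the same matrix, so alpha and beta share a parity.
count pairs: odd alpha (3 choices) x odd beta (19), plus even alpha (3) x even beta (19): 3*19 + 3*19 = 114.
components with irreducible characters: 114; plus the single component of reducible (abelian) characters: total 115.

115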